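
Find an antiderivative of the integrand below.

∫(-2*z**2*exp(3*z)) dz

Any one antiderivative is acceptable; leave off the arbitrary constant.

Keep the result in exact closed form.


Answer: -2*z**2*exp(3*z)/3 + 4*z*exp(3*z)/9 - 4*exp(3*z)/27.


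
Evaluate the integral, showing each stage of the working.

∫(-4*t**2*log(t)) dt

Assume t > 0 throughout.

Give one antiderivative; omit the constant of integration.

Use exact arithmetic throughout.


Step 1. Integrate ∫(-4*t**2*log(t)) dt by parts with u = log(t), dv = (-4*t**2) dt, so v = -4*t**3/3 [assuming t > 0]: now -4*t**3*log(t)/3 + ∫(4*t**2/3) dt.
Step 2. Evaluate the standard form: now -4*t**3*log(t)/3 + 4*t**3/9.
Answer: -4*t**3*log(t)/3 + 4*t**3/9.


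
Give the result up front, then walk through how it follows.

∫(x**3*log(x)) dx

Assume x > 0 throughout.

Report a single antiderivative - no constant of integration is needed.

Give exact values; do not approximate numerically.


The answer is x**4*log(x)/4 - x**4/16.
Step 1. Integrate ∫(x**3*log(x)) dx by parts with u = log(x), dv = (x**3) dx, so v = x**4/4 [assuming x > 0]: now x**4*log(x)/4 + ∫(-x**3/4) dx.
Step 2. Evaluate the standard form: now x**4*log(x)/4 - x**4/16.
Answer: x**4*log(x)/4 - x**4/16.


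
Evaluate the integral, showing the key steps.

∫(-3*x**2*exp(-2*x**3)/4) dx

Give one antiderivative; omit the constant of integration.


Step 1. Substitute u = x**3, turning ∫(-3*x**2*exp(-2*x**3)/4) dx into ∫(-exp(-2*u)/4) du: now ∫(-exp(-2*u)/4) du.
Step 2. Evaluate the standard form: now exp(-2*u)/8.
Step 3. Substitute back u = x**3: now exp(-2*x**3)/8.
Answer: exp(-2*x**3)/8.


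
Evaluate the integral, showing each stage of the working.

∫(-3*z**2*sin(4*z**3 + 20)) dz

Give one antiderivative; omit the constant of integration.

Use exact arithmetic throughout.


Step 1. Substitute u = z**3 + 5, turning ∫(-3*z**2*sin(4*z**3 + 20)) dz into ∫(-sin(4*u)) du: now ∫(-sin(4*u)) du.
Step 2. Evaluate the standard form: now cos(4*u)/4.
Step 3. Substitute back u = z**3 + 5: now cos(4*z**3 + 20)/4.
Answer: cos(4*z**3 + 20)/4.


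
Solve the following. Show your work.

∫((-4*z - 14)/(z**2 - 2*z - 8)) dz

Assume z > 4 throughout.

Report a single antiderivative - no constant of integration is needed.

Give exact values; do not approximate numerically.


Step 1. Decompose ∫((-4*z - 14)/(z**2 - 2*z - 8)) dz by partial fractions, (-4*z - 14)/(z**2 - 2*z - 8) = 1/(z + 2) - 5/(z - 4): now ∫(-5/(z - 4)) dz + ∫(1/(z + 2)) dz.
Step 2. Evaluate the standard form [assuming z > 4]: now -5*log(z - 4) + ∫(1/(z + 2)) dz.
Step 3. Evaluate the standard form [assuming z > -2]: now -5*log(z - 4) + log(z + 2).
Answer: -5*log(z - 4) + log(z + 2).


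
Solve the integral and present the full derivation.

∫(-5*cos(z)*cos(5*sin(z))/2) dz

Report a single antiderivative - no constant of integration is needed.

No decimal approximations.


Step 1. Substitute u = sin(z), turning ∫(-5*cos(z)*cos(5*sin(z))/2) dz into ∫(-5*cos(5*u)/2) du: now ∫(-5*cos(5*u)/2) du.
Step 2. Evaluate the standard form: now -sin(5*u)/2.
Step 3. Substitute back u = sin(z): now -sin(5*sin(z))/2.
Answer: -sin(5*sin(z))/2.


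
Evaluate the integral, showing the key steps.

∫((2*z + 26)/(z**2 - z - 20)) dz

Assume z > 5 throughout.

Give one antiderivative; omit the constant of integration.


Step 1. Decompose ∫((2*z + 26)/(z**2 - z - 20)) dz by partial fractions, (2*z + 26)/(z**2 - z - 20) = -2/(z + 4) + 4/(z - 5): now ∫(4/(z - 5)) dz + ∫(-2/(z + 4)) dz.
Step 2. Evaluate the standard form [assuming z > -4]: now -2*log(z + 4) + ∫(4/(z - 5)) dz.
Step 3. Evaluate the standard form [assuming z > 5]: now 4*log(z - 5) - 2*log(z + 4).
Answer: 4*log(z - 5) - 2*log(z + 4).


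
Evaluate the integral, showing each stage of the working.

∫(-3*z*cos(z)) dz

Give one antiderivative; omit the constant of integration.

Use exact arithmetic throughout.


Step 1. Integrate ∫(-3*z*cos(z)) dz by parts with u = z, dv = (-3*cos(z)) dz, so v = -3*sin(z): now -3*z*sin(z) + ∫(3*sin(z)) dz.
Step 2. Evaluate the standard form: now -3*z*sin(z) - 3*cos(z).
Answer: -3*z*sin(z) - 3*cos(z).


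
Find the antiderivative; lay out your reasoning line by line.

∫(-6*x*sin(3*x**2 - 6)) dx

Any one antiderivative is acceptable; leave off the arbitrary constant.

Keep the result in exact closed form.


Step 1. Substitute u = x**2 - 2, turning ∫(-6*x*sin(3*x**2 - 6)) dx into ∫(-3*sin(3*u)) du: now ∫(-3*sin(3*u)) du.
Step 2. Evaluate the standard form: now cos(3*u).
Step 3. Substitute back u = x**2 - 2: now cos(3*x**2 - 6).
Answer: cos(3*x**2 - 6).


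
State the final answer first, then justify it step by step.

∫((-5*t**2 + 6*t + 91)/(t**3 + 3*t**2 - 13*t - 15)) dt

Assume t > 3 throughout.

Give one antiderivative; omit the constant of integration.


The answer is 2*log(t - 3) - 5*log(t + 1) - 2*log(t + 5).
Step 1. Decompose ∫((-5*t**2 + 6*t + 91)/(t**3 + 3*t**2 - 13*t - 15)) dt by partial fractions, (-5*t**2 + 6*t + 91)/(t**3 + 3*t**2 - 13*t - 15) = -2/(t + 5) - 5/(t + 1) + 2/(t - 3): now ∫(2/(t - 3)) dt + ∫(-5/(t + 1)) dt + ∫(-2/(t + 5)) dt.
Step 2. Evaluate the standard form [assuming t > -5]: now -2*log(t + 5) + ∫(2/(t - 3)) dt + ∫(-5/(t + 1)) dt.
Step 3. Evaluate the standard form [assuming t > -1]: now -5*log(t + 1) - 2*log(t + 5) + ∫(2/(t - 3)) dt.
Step 4. Evaluate the standard form [assuming t > 3]: now 2*log(t - 3) - 5*log(t + 1) - 2*log(t + 5).
Answer: 2*log(t - 3) - 5*log(t + 1) - 2*log(t + 5).


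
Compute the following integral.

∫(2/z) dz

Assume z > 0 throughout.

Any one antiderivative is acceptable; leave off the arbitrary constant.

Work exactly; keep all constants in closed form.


Answer: 2*log(z).


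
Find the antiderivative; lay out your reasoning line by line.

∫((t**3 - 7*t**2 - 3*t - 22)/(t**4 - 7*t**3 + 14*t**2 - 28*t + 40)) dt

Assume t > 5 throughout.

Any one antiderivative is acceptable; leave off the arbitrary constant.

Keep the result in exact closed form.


Step 1. Decompose ∫((t**3 - 7*t**2 - 3*t - 22)/(t**4 - 7*t**3 + 14*t**2 - 28*t + 40)) dt by partial fractions, (t**3 - 7*t**2 - 3*t - 22)/(t**4 - 7*t**3 + 14*t**2 - 28*t + 40) = 1/(t**2 + 4) + 2/(t - 2) - 1/(t - 5): now ∫(-1/(t - 5)) dt + ∫(2/(t - 2)) dt + ∫(1/(t**2 + 4)) dt.
Step 2. Evaluate the standard form [assuming t > 2]: now 2*log(t - 2) + ∫(-1/(t - 5)) dt + ∫(1/(t**2 + 4)) dt.
Step 3. Evaluate the standard form [assuming t > 5]: now -log(t - 5) + 2*log(t - 2) + ∫(1/(t**2 + 4)) dt.
Step 4. Evaluate the standard form: now -log(t - 5) + 2*log(t - 2) + atan(t/2)/2.
Answer: -log(t - 5) + 2*log(t - 2) + atan(t/2)/2.


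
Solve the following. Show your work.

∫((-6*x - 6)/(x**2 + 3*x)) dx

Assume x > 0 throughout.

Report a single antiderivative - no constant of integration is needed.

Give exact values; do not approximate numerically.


Step 1. Decompose ∫((-6*x - 6)/(x**2 + 3*x)) dx by partial fractions, (-6*x - 6)/(x**2 + 3*x) = -4/(x + 3) - 2/x: now ∫(-2/x) dx + ∫(-4/(x + 3)) dx.
Step 2. Evaluate the standard form [assuming x > -3]: now -4*log(x + 3) + ∫(-2/x) dx.
Step 3. Evaluate the standard form [assuming x > 0]: now -2*log(x) - 4*log(x + 3).
Answer: -2*log(x) - 4*log(x + 3).


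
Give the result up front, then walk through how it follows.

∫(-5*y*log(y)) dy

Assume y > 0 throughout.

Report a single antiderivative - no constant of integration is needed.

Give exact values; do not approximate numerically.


The answer is -5*y**2*log(y)/2 + 5*y**2/4.
Step 1. Integrate ∫(-5*y*log(y)) dy by parts with u = log(y), dv = (-5*y) dy, so v = -5*y**2/2 [assuming y > 0]: now -5*y**2*log(y)/2 + ∫(5*y/2) dy.
Step 2. Evaluate the standard form: now -5*y**2*log(y)/2 + 5*y**2/4.
Answer: -5*y**2*log(y)/2 + 5*y**2/4.


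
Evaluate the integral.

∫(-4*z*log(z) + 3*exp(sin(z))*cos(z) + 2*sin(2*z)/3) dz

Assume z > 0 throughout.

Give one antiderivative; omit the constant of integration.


Answer: -2*z**2*log(z) + z**2 + 3*exp(sin(z)) - cos(2*z)/3.


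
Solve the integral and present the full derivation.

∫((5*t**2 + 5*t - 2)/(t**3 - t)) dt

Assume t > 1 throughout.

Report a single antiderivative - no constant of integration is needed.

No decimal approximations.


Step 1. Decompose ∫((5*t**2 + 5*t - 2)/(t**3 - t)) dt by partial fractions, (5*t**2 + 5*t - 2)/(t**3 - t) = -1/(t + 1) + 4/(t - 1) + 2/t: now ∫(2/t) dt + ∫(4/(t - 1)) dt + ∫(-1/(t + 1)) dt.
Step 2. Evaluate the standard form [assuming t > 0]: now 2*log(t) + ∫(4/(t - 1)) dt + ∫(-1/(t + 1)) dt.
Step 3. Evaluate the standard form [assuming t > -1]: now 2*log(t) - log(t + 1) + ∫(4/(t - 1)) dt.
Step 4. Evaluate the standard form [assuming t > 1]: now 2*log(t) + 4*log(t - 1) - log(t + 1).
Answer: 2*log(t) + 4*log(t - 1) - log(t + 1).


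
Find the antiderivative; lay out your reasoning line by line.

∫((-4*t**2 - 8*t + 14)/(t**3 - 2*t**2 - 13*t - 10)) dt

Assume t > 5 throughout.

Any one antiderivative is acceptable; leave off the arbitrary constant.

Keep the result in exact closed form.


Step 1. Decompose ∫((-4*t**2 - 8*t + 14)/(t**3 - 2*t**2 - 13*t - 10)) dt by partial fractions, (-4*t**2 - 8*t + 14)/(t**3 - 2*t**2 - 13*t - 10) = 2/(t + 2) - 3/(t + 1) - 3/(t - 5): now ∫(-3/(t - 5)) dt + ∫(-3/(t + 1)) dt + ∫(2/(t + 2)) dt.
Step 2. Evaluate the standard form [assuming t > -2]: now 2*log(t + 2) + ∫(-3/(t - 5)) dt + ∫(-3/(t + 1)) dt.
Step 3. Evaluate the standard form [assuming t > 5]: now -3*log(t - 5) + 2*log(t + 2) + ∫(-3/(t + 1)) dt.
Step 4. Evaluate the standard form [assuming t > -1]: now -3*log(t - 5) - 3*log(t + 1) + 2*log(t + 2).
Answer: -3*log(t - 5) - 3*log(t + 1) + 2*log(t + 2).


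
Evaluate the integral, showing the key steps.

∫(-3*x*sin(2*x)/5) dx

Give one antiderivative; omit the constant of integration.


Step 1. Integrate ∫(-3*x*sin(2*x)/5) dx by parts with u = x, dv = (-3*sin(2*x)/5) dx, so v = 3*cos(2*x)/10: now 3*x*cos(2*x)/10 + ∫(-3*cos(2*x)/10) dx.
Step 2. Evaluate the standard form: now 3*x*cos(2*x)/10 - 3*sin(2*x)/20.
Answer: 3*x*cos(2*x)/10 - 3*sin(2*x)/20.


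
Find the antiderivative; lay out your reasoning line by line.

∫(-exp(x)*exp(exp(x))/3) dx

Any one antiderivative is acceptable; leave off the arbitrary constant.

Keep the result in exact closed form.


Step 1. Substitute u = exp(x), turning ∫(-exp(x)*exp(exp(x))/3) dx into ∫(-exp(u)/3) du: now ∫(-exp(u)/3) du.
Step 2. Evaluate the standard form: now -exp(u)/3.
Step 3. Substitute back u = exp(x): now -exp(exp(x))/3.
Answer: -exp(exp(x))/3.


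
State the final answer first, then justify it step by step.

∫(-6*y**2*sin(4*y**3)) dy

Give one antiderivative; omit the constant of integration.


The answer is cos(4*y**3)/2.
Step 1. Substitute u = y**3, turning ∫(-6*y**2*sin(4*y**3)) dy into ∫(-2*sin(4*u)) du: now ∫(-2*sin(4*u)) du.
Step 2. Evaluate the standard form: now cos(4*u)/2.
Step 3. Substitute back u = y**3: now cos(4*y**3)/2.
Answer: cos(4*y**3)/2.


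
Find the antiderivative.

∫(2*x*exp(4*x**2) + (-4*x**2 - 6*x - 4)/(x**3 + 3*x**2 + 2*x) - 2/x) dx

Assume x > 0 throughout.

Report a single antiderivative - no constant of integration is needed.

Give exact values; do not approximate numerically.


Answer: exp(4*x**2)/4 - 4*log(x) + 2*log(x + 1) - 4*log(x + 2).


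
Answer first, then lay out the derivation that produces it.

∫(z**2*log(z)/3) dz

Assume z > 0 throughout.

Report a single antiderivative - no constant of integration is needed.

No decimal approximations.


The answer is z**3*log(z)/9 - z**3/27.
Step 1. Integrate ∫(z**2*log(z)/3) dz by parts with u = log(z), dv = (z**2/3) dz, so v = z**3/9 [assuming z > 0]: now z**3*log(z)/9 + ∫(-z**2/9) dz.
Step 2. Evaluate the standard form: now z**3*log(z)/9 - z**3/27.
Answer: z**3*log(z)/9 - z**3/27.


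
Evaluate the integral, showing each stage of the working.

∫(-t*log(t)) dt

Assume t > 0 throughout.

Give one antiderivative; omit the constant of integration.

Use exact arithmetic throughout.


Step 1. Integrate ∫(-t*log(t)) dt by parts with u = log(t), dv = (-t) dt, so v = -t**2/2 [assuming t > 0]: now -t**2*log(t)/2 + ∫(t/2) dt.
Step 2. Evaluate the standard form: now -t**2*log(t)/2 + t**2/4.
Answer: -t**2*log(t)/2 + t**2/4.


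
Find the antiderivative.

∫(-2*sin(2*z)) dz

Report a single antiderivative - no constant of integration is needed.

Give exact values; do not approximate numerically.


Answer: cos(2*z).


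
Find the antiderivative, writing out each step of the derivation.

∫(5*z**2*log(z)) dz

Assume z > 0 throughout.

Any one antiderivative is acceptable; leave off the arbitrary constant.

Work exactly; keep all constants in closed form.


Step 1. Integrate ∫(5*z**2*log(z)) dz by parts with u = log(z), dv = (5*z**2) dz, so v = 5*z**3/3 [assuming z > 0]: now 5*z**3*log(z)/3 + ∫(-5*z**2/3) dz.
Step 2. Evaluate the standard form: now 5*z**3*log(z)/3 - 5*z**3/9.
Answer: 5*z**3*log(z)/3 - 5*z**3/9.


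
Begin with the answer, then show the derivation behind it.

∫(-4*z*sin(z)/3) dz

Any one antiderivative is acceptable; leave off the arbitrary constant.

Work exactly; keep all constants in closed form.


The answer is 4*z*cos(z)/3 - 4*sin(z)/3.
Step 1. Integrate ∫(-4*z*sin(z)/3) dz by parts with u = z, dv = (-4*sin(z)/3) dz, so v = 4*cos(z)/3: now 4*z*cos(z)/3 + ∫(-4*cos(z)/3) dz.
Step 2. Evaluate the standard form: now 4*z*cos(z)/3 - 4*sin(z)/3.
Answer: 4*z*cos(z)/3 - 4*sin(z)/3.


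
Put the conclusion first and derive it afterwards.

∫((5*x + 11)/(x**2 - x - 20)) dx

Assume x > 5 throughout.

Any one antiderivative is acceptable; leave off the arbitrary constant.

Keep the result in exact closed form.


The answer is 4*log(x - 5) + log(x + 4).
Step 1. Decompose ∫((5*x + 11)/(x**2 - x - 20)) dx by partial fractions, (5*x + 11)/(x**2 - x - 20) = 1/(x + 4) + 4/(x - 5): now ∫(4/(x - 5)) dx + ∫(1/(x + 4)) dx.
Step 2. Evaluate the standard form [assuming x > 5]: now 4*log(x - 5) + ∫(1/(x + 4)) dx.
Step 3. Evaluate the standard form [assuming x > -4]: now 4*log(x - 5) + log(x + 4).
Answer: 4*log(x - 5) + log(x + 4).


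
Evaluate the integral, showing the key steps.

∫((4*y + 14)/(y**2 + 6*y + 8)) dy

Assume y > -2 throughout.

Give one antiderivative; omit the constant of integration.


Step 1. Decompose ∫((4*y + 14)/(y**2 + 6*y + 8)) dy by partial fractions, (4*y + 14)/(y**2 + 6*y + 8) = 1/(y + 4) + 3/(y + 2): now ∫(3/(y + 2)) dy + ∫(1/(y + 4)) dy.
Step 2. Evaluate the standard form [assuming y > -2]: now 3*log(y + 2) + ∫(1/(y + 4)) dy.
Step 3. Evaluate the standard form [assuming y > -4]: now 3*log(y + 2) + log(y + 4).
Answer: 3*log(y + 2) + log(y + 4).


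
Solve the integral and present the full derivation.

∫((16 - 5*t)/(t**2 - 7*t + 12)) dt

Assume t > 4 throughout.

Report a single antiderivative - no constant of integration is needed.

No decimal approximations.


Step 1. Decompose ∫((16 - 5*t)/(t**2 - 7*t + 12)) dt by partial fractions, (16 - 5*t)/(t**2 - 7*t + 12) = -1/(t - 3) - 4/(t - 4): now ∫(-4/(t - 4)) dt + ∫(-1/(t - 3)) dt.
Step 2. Evaluate the standard form [assuming t > 4]: now -4*log(t - 4) + ∫(-1/(t - 3)) dt.
Step 3. Evaluate the standard form [assuming t > 3]: now -4*log(t - 4) - log(t - 3).
Answer: -4*log(t - 4) - log(t - 3).


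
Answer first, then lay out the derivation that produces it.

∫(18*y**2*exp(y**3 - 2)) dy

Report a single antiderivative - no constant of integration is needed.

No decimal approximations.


The answer is 6*exp(y**3 - 2).
Step 1. Substitute u = y**3 - 2, turning ∫(18*y**2*exp(y**3 - 2)) dy into ∫(6*exp(u)) du: now ∫(6*exp(u)) du.
Step 2. Evaluate the standard form: now 6*exp(u).
Step 3. Substitute back u = y**3 - 2: now 6*exp(y**3 - 2).
Answer: 6*exp(y**3 - 2).


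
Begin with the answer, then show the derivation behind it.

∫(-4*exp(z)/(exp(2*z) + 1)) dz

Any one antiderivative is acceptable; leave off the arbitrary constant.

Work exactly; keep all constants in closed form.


The answer is -4*atan(exp(z)).
Step 1. Substitute u = exp(z), turning ∫(-4*exp(z)/(exp(2*z) + 1)) dz into ∫(-4/(u**2 + 1)) du: now ∫(-4/(u**2 + 1)) du.
Step 2. Evaluate the standard form: now -4*atan(u).
Step 3. Substitute back u = exp(z): now -4*atan(exp(z)).
Answer: -4*atan(exp(z)).


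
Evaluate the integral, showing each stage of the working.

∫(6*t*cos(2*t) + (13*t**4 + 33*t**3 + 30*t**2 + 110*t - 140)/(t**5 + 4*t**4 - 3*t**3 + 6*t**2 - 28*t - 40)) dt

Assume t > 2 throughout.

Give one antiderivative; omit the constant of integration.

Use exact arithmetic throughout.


Step 1. Rewrite: now ∫(6*t*cos(2*t)) dt + ∫((13*t**4 + 33*t**3 + 30*t**2 + 110*t - 140)/(t**5 + 4*t**4 - 3*t**3 + 6*t**2 - 28*t - 40)) dt.
Step 2. Integrate ∫(6*t*cos(2*t)) dt by parts with u = t, dv = (6*cos(2*t)) dt, so v = 3*sin(2*t): now 3*t*sin(2*t) + ∫((13*t**4 + 33*t**3 + 30*t**2 + 110*t - 140)/(t**5 + 4*t**4 - 3*t**3 + 6*t**2 - 28*t - 40)) dt + ∫(-3*sin(2*t)) dt.
Step 3. Evaluate the standard form: now 3*t*sin(2*t) + 3*cos(2*t)/2 + ∫((13*t**4 + 33*t**3 + 30*t**2 + 110*t - 140)/(t**5 + 4*t**4 - 3*t**3 + 6*t**2 - 28*t - 40)) dt.
Step 4. Decompose ∫((13*t**4 + 33*t**3 + 30*t**2 + 110*t - 140)/(t**5 + 4*t**4 - 3*t**3 + 6*t**2 - 28*t - 40)) dt by partial fractions, (13*t**4 + 33*t**3 + 30*t**2 + 110*t - 140)/(t**5 + 4*t**4 - 3*t**3 + 6*t**2 - 28*t - 40) = 2/(t**2 + 4) + 5/(t + 5) + 4/(t + 1) + 4/(t - 2): now 3*t*sin(2*t) + 3*cos(2*t)/2 + ∫(4/(t - 2)) dt + ∫(4/(t + 1)) dt + ∫(5/(t + 5)) dt + ∫(2/(t**2 + 4)) dt.
Step 5. Evaluate the standard form [assuming t > 2]: now 3*t*sin(2*t) + 4*log(t - 2) + 3*cos(2*t)/2 + ∫(4/(t + 1)) dt + ∫(5/(t + 5)) dt + ∫(2/(t**2 + 4)) dt.
Step 6. Evaluate the standard form [assuming t > -1]: now 3*t*sin(2*t) + 4*log(t - 2) + 4*log(t + 1) + 3*cos(2*t)/2 + ∫(5/(t + 5)) dt + ∫(2/(t**2 + 4)) dt.
Step 7. Evaluate the standard form [assuming t > -5]: now 3*t*sin(2*t) + 4*log(t - 2) + 4*log(t + 1) + 5*log(t + 5) + 3*cos(2*t)/2 + ∫(2/(t**2 + 4)) dt.
Step 8. Evaluate the standard form: now 3*t*sin(2*t) + 4*log(t - 2) + 4*log(t + 1) + 5*log(t + 5) + 3*cos(2*t)/2 + atan(t/2).
Answer: 3*t*sin(2*t) + 4*log(t - 2) + 4*log(t + 1) + 5*log(t + 5) + 3*cos(2*t)/2 + atan(t/2).


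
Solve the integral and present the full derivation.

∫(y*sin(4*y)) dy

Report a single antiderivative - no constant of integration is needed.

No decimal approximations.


Step 1. Integrate ∫(y*sin(4*y)) dy by parts with u = y, dv = (sin(4*y)) dy, so v = -cos(4*y)/4: now -y*cos(4*y)/4 + ∫(cos(4*y)/4) dy.
Step 2. Evaluate the standard form: now -y*cos(4*y)/4 + sin(4*y)/16.
Answer: -y*cos(4*y)/4 + sin(4*y)/16.


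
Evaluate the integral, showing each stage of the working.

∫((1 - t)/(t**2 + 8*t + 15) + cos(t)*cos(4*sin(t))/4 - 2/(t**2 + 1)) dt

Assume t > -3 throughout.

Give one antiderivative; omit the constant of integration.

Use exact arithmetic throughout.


Step 1. Rewrite: now ∫((1 - t)/(t**2 + 8*t + 15)) dt + ∫(cos(t)*cos(4*sin(t))/4) dt + ∫(-2/(t**2 + 1)) dt.
Step 2. Evaluate the standard form: now -2*atan(t) + ∫((1 - t)/(t**2 + 8*t + 15)) dt + ∫(cos(t)*cos(4*sin(t))/4) dt.
Step 3. Substitute u = sin(t), turning ∫(cos(t)*cos(4*sin(t))/4) dt into ∫(cos(4*u)/4) du: now -2*atan(t) + ∫((1 - t)/(t**2 + 8*t + 15)) dt + ∫(cos(4*u)/4) du.
Step 4. Evaluate the standard form: now sin(4*u)/16 - 2*atan(t) + ∫((1 - t)/(t**2 + 8*t + 15)) dt.
Step 5. Substitute back u = sin(t): now sin(4*sin(t))/16 - 2*atan(t) + ∫((1 - t)/(t**2 + 8*t + 15)) dt.
Step 6. Decompose ∫((1 - t)/(t**2 + 8*t + 15)) dt by partial fractions, (1 - t)/(t**2 + 8*t + 15) = -3/(t + 5) + 2/(t + 3): now sin(4*sin(t))/16 - 2*atan(t) + ∫(2/(t + 3)) dt + ∫(-3/(t + 5)) dt.
Step 7. Evaluate the standard form [assuming t > -3]: now 2*log(t + 3) + sin(4*sin(t))/16 - 2*atan(t) + ∫(-3/(t + 5)) dt.
Step 8. Evaluate the standard form [assuming t > -5]: now 2*log(t + 3) - 3*log(t + 5) + sin(4*sin(t))/16 - 2*atan(t).
Answer: 2*log(t + 3) - 3*log(t + 5) + sin(4*sin(t))/16 - 2*atan(t).


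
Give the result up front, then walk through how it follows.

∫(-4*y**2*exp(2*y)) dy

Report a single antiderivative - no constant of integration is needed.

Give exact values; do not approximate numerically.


The answer is -2*y**2*exp(2*y) + 2*y*exp(2*y) - exp(2*y).
Step 1. Integrate ∫(-4*y**2*exp(2*y)) dy by parts with u = y**2, dv = (-4*exp(2*y)) dy, so v = -2*exp(2*y): now -2*y**2*exp(2*y) + ∫(4*y*exp(2*y)) dy.
Step 2. Integrate ∫(4*y*exp(2*y)) dy by parts with u = y, dv = (4*exp(2*y)) dy, so v = 2*exp(2*y): now -2*y**2*exp(2*y) + 2*y*exp(2*y) + ∫(-2*exp(2*y)) dy.
Step 3. Evaluate the standard form: now -2*y**2*exp(2*y) + 2*y*exp(2*y) - exp(2*y).
Answer: -2*y**2*exp(2*y) + 2*y*exp(2*y) - exp(2*y).


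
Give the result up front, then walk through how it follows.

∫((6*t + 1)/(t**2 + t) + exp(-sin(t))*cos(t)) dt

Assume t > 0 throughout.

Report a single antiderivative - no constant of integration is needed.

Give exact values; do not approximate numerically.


The answer is log(t) + 5*log(t + 1) - exp(-sin(t)).
Step 1. Rewrite: now ∫((6*t + 1)/(t**2 + t)) dt + ∫(exp(-sin(t))*cos(t)) dt.
Step 2. Decompose ∫((6*t + 1)/(t**2 + t)) dt by partial fractions, (6*t + 1)/(t**2 + t) = 5/(t + 1) + 1/t: now ∫(1/t) dt + ∫(exp(-sin(t))*cos(t)) dt + ∫(5/(t + 1)) dt.
Step 3. Evaluate the standard form [assuming t > 0]: now log(t) + ∫(exp(-sin(t))*cos(t)) dt + ∫(5/(t + 1)) dt.
Step 4. Evaluate the standard form [assuming t > -1]: now log(t) + 5*log(t + 1) + ∫(exp(-sin(t))*cos(t)) dt.
Step 5. Substitute u = sin(t), turning ∫(exp(-sin(t))*cos(t)) dt into ∫(exp(-u)) du: now log(t) + 5*log(t + 1) + ∫(exp(-u)) du.
Step 6. Evaluate the standard form: now log(t) + 5*log(t + 1) - exp(-u).
Step 7. Substitute back u = sin(t): now log(t) + 5*log(t + 1) - exp(-sin(t)).
Answer: log(t) + 5*log(t + 1) - exp(-sin(t)).


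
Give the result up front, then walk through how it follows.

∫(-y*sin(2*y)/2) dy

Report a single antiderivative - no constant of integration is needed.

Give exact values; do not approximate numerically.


The answer is y*cos(2*y)/4 - sin(2*y)/8.
Step 1. Integrate ∫(-y*sin(2*y)/2) dy by parts with u = y, dv = (-sin(2*y)/2) dy, so v = cos(2*y)/4: now y*cos(2*y)/4 + ∫(-cos(2*y)/4) dy.
Step 2. Evaluate the standard form: now y*cos(2*y)/4 - sin(2*y)/8.
Answer: y*cos(2*y)/4 - sin(2*y)/8.


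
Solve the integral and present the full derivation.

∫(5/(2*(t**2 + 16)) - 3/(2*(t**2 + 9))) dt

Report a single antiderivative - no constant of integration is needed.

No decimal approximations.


Step 1. Rewrite: now ∫(-3/(2*(t**2 + 9))) dt + ∫(5/(2*(t**2 + 16))) dt.
Step 2. Evaluate the standard form: now -atan(t/3)/2 + ∫(5/(2*(t**2 + 16))) dt.
Step 3. Evaluate the standard form: now 5*atan(t/4)/8 - atan(t/3)/2.
Answer: 5*atan(t/4)/8 - atan(t/3)/2.


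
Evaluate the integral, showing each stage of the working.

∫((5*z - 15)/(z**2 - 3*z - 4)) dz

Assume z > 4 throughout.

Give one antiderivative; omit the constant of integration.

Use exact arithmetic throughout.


Step 1. Decompose ∫((5*z - 15)/(z**2 - 3*z - 4)) dz by partial fractions, (5*z - 15)/(z**2 - 3*z - 4) = 4/(z + 1) + 1/(z - 4): now ∫(1/(z - 4)) dz + ∫(4/(z + 1)) dz.
Step 2. Evaluate the standard form [assuming z > -1]: now 4*log(z + 1) + ∫(1/(z - 4)) dz.
Step 3. Evaluate the standard form [assuming z > 4]: now log(z - 4) + 4*log(z + 1).
Answer: log(z - 4) + 4*log(z + 1).


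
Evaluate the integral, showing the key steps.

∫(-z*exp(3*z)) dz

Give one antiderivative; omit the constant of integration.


Step 1. Integrate ∫(-z*exp(3*z)) dz by parts with u = z, dv = (-exp(3*z)) dz, so v = -exp(3*z)/3: now -z*exp(3*z)/3 + ∫(exp(3*z)/3) dz.
Step 2. Evaluate the standard form: now -z*exp(3*z)/3 + exp(3*z)/9.
Answer: -z*exp(3*z)/3 + exp(3*z)/9.


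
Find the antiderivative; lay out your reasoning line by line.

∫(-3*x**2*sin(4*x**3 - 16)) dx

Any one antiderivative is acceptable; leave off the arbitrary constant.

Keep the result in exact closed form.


Step 1. Substitute u = x**3 - 4, turning ∫(-3*x**2*sin(4*x**3 - 16)) dx into ∫(-sin(4*u)) du: now ∫(-sin(4*u)) du.
Step 2. Evaluate the standard form: now cos(4*u)/4.
Step 3. Substitute back u = x**3 - 4: now cos(4*x**3 - 16)/4.
Answer: cos(4*x**3 - 16)/4.


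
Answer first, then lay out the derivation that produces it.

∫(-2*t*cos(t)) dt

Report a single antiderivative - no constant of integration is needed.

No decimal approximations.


The answer is -2*t*sin(t) - 2*cos(t).
Step 1. Integrate ∫(-2*t*cos(t)) dt by parts with u = t, dv = (-2*cos(t)) dt, so v = -2*sin(t): now -2*t*sin(t) + ∫(2*sin(t)) dt.
Step 2. Evaluate the standard form: now -2*t*sin(t) - 2*cos(t).
Answer: -2*t*sin(t) - 2*cos(t).


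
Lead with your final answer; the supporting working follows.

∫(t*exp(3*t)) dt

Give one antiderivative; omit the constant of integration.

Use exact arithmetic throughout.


The answer is t*exp(3*t)/3 - exp(3*t)/9.
Step 1. Integrate ∫(t*exp(3*t)) dt by parts with u = t, dv = (exp(3*t)) dt, so v = exp(3*t)/3: now t*exp(3*t)/3 + ∫(-exp(3*t)/3) dt.
Step 2. Evaluate the standard form: now t*exp(3*t)/3 - exp(3*t)/9.
Answer: t*exp(3*t)/3 - exp(3*t)/9.


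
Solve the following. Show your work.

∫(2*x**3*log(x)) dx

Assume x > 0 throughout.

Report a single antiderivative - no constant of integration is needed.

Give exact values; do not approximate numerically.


Step 1. Integrate ∫(2*x**3*log(x)) dx by parts with u = log(x), dv = (2*x**3) dx, so v = x**4/2 [assuming x > 0]: now x**4*log(x)/2 + ∫(-x**3/2) dx.
Step 2. Evaluate the standard form: now x**4*log(x)/2 - x**4/8.
Answer: x**4*log(x)/2 - x**4/8.


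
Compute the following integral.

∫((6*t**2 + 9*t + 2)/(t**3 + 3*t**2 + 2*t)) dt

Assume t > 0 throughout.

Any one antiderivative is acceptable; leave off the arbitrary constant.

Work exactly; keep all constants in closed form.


Answer: log(t) + log(t + 1) + 4*log(t + 2).


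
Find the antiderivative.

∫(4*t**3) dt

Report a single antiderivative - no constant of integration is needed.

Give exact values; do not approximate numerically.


Answer: t**4.


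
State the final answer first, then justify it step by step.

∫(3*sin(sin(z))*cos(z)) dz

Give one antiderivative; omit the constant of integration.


The answer is -3*cos(sin(z)).
Step 1. Substitute u = sin(z), turning ∫(3*sin(sin(z))*cos(z)) dz into ∫(3*sin(u)) du: now ∫(3*sin(u)) du.
Step 2. Evaluate the standard form: now -3*cos(u).
Step 3. Substitute back u = sin(z): now -3*cos(sin(z)).
Answer: -3*cos(sin(z)).


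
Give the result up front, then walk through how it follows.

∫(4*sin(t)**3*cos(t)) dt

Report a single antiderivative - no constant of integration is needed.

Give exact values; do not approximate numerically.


The answer is sin(t)**4.
Step 1. Substitute u = sin(t), turning ∫(4*sin(t)**3*cos(t)) dt into ∫(4*u**3) du: now ∫(4*u**3) du.
Step 2. Evaluate the standard form: now u**4.
Step 3. Substitute back u = sin(t): now sin(t)**4.
Answer: sin(t)**4.


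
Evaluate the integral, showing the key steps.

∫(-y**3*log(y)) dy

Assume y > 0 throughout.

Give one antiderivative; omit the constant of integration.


Step 1. Integrate ∫(-y**3*log(y)) dy by parts with u = log(y), dv = (-y**3) dy, so v = -y**4/4 [assuming y > 0]: now -y**4*log(y)/4 + ∫(y**3/4) dy.
Step 2. Evaluate the standard form: now -y**4*log(y)/4 + y**4/16.
Answer: -y**4*log(y)/4 + y**4/16.


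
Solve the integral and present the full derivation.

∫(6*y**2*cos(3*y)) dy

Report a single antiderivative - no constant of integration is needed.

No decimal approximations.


Step 1. Integrate ∫(6*y**2*cos(3*y)) dy by parts with u = y**2, dv = (6*cos(3*y)) dy, so v = 2*sin(3*y): now 2*y**2*sin(3*y) + ∫(-4*y*sin(3*y)) dy.
Step 2. Integrate ∫(-4*y*sin(3*y)) dy by parts with u = y, dv = (-4*sin(3*y)) dy, so v = 4*cos(3*y)/3: now 2*y**2*sin(3*y) + 4*y*cos(3*y)/3 + ∫(-4*cos(3*y)/3) dy.
Step 3. Evaluate the standard form: now 2*y**2*sin(3*y) + 4*y*cos(3*y)/3 - 4*sin(3*y)/9.
Answer: 2*y**2*sin(3*y) + 4*y*cos(3*y)/3 - 4*sin(3*y)/9.


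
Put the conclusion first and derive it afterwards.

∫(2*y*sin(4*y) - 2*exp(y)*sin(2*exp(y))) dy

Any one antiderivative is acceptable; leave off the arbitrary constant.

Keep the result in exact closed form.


The answer is -y*cos(4*y)/2 + sin(4*y)/8 + cos(2*exp(y)).
Step 1. Rewrite: now ∫(2*y*sin(4*y)) dy + ∫(-2*exp(y)*sin(2*exp(y))) dy.
Step 2. Integrate ∫(2*y*sin(4*y)) dy by parts with u = y, dv = (2*sin(4*y)) dy, so v = -cos(4*y)/2: now -y*cos(4*y)/2 + ∫(-2*exp(y)*sin(2*exp(y))) dy + ∫(cos(4*y)/2) dy.
Step 3. Evaluate the standard form: now -y*cos(4*y)/2 + sin(4*y)/8 + ∫(-2*exp(y)*sin(2*exp(y))) dy.
Step 4. Substitute u = exp(y), turning ∫(-2*exp(y)*sin(2*exp(y))) dy into ∫(-2*sin(2*u)) du: now -y*cos(4*y)/2 + sin(4*y)/8 + ∫(-2*sin(2*u)) du.
Step 5. Evaluate the standard form: now -y*cos(4*y)/2 + sin(4*y)/8 + cos(2*u).
Step 6. Substitute back u = exp(y): now -y*cos(4*y)/2 + sin(4*y)/8 + cos(2*exp(y)).
Answer: -y*cos(4*y)/2 + sin(4*y)/8 + cos(2*exp(y)).


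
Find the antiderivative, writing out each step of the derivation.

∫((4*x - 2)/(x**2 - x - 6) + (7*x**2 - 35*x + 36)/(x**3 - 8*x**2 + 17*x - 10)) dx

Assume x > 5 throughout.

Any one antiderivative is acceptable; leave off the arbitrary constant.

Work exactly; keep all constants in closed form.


Step 1. Rewrite: now ∫((4*x - 2)/(x**2 - x - 6)) dx + ∫((7*x**2 - 35*x + 36)/(x**3 - 8*x**2 + 17*x - 10)) dx.
Step 2. Decompose ∫((4*x - 2)/(x**2 - x - 6)) dx by partial fractions, (4*x - 2)/(x**2 - x - 6) = 2/(x + 2) + 2/(x - 3): now ∫((7*x**2 - 35*x + 36)/(x**3 - 8*x**2 + 17*x - 10)) dx + ∫(2/(x - 3)) dx + ∫(2/(x + 2)) dx.
Step 3. Evaluate the standard form [assuming x > -2]: now 2*log(x + 2) + ∫((7*x**2 - 35*x + 36)/(x**3 - 8*x**2 + 17*x - 10)) dx + ∫(2/(x - 3)) dx.
Step 4. Evaluate the standard form [assuming x > 3]: now 2*log(x - 3) + 2*log(x + 2) + ∫((7*x**2 - 35*x + 36)/(x**3 - 8*x**2 + 17*x - 10)) dx.
Step 5. Decompose ∫((7*x**2 - 35*x + 36)/(x**3 - 8*x**2 + 17*x - 10)) dx by partial fractions, (7*x**2 - 35*x + 36)/(x**3 - 8*x**2 + 17*x - 10) = 2/(x - 1) + 2/(x - 2) + 3/(x - 5): now 2*log(x - 3) + 2*log(x + 2) + ∫(3/(x - 5)) dx + ∫(2/(x - 2)) dx + ∫(2/(x - 1)) dx.
Step 6. Evaluate the standard form [assuming x > 1]: now 2*log(x - 3) + 2*log(x - 1) + 2*log(x + 2) + ∫(3/(x - 5)) dx + ∫(2/(x - 2)) dx.
Step 7. Evaluate the standard form [assuming x > 5]: now 3*log(x - 5) + 2*log(x - 3) + 2*log(x - 1) + 2*log(x + 2) + ∫(2/(x - 2)) dx.
Step 8. Evaluate the standard form [assuming x > 2]: now 3*log(x - 5) + 2*log(x - 3) + 2*log(x - 2) + 2*log(x - 1) + 2*log(x + 2).
Answer: 3*log(x - 5) + 2*log(x - 3) + 2*log(x - 2) + 2*log(x - 1) + 2*log(x + 2).


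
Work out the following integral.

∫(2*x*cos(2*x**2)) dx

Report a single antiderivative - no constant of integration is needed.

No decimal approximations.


Answer: sin(2*x**2)/2.


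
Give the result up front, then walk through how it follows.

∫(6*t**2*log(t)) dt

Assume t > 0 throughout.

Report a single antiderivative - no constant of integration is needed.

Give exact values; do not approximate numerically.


The answer is 2*t**3*log(t) - 2*t**3/3.
Step 1. Integrate ∫(6*t**2*log(t)) dt by parts with u = log(t), dv = (6*t**2) dt, so v = 2*t**3 [assuming t > 0]: now 2*t**3*log(t) + ∫(-2*t**2) dt.
Step 2. Evaluate the standard form: now 2*t**3*log(t) - 2*t**3/3.
Answer: 2*t**3*log(t) - 2*t**3/3.


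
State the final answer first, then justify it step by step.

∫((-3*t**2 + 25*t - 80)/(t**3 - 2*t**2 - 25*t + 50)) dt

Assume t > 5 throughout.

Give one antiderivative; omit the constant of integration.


The answer is -log(t - 5) + 2*log(t - 2) - 4*log(t + 5).
Step 1. Decompose ∫((-3*t**2 + 25*t - 80)/(t**3 - 2*t**2 - 25*t + 50)) dt by partial fractions, (-3*t**2 + 25*t - 80)/(t**3 - 2*t**2 - 25*t + 50) = -4/(t + 5) + 2/(t - 2) - 1/(t - 5): now ∫(-1/(t - 5)) dt + ∫(2/(t - 2)) dt + ∫(-4/(t + 5)) dt.
Step 2. Evaluate the standard form [assuming t > 2]: now 2*log(t - 2) + ∫(-1/(t - 5)) dt + ∫(-4/(t + 5)) dt.
Step 3. Evaluate the standard form [assuming t > 5]: now -log(t - 5) + 2*log(t - 2) + ∫(-4/(t + 5)) dt.
Step 4. Evaluate the standard form [assuming t > -5]: now -log(t - 5) + 2*log(t - 2) - 4*log(t + 5).
Answer: -log(t - 5) + 2*log(t - 2) - 4*log(t + 5).


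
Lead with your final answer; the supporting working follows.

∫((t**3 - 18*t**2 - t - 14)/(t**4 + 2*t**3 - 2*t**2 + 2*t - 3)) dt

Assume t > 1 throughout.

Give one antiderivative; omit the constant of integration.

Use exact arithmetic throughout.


The answer is -4*log(t - 1) + 5*log(t + 3) - atan(t).
Step 1. Decompose ∫((t**3 - 18*t**2 - t - 14)/(t**4 + 2*t**3 - 2*t**2 + 2*t - 3)) dt by partial fractions, (t**3 - 18*t**2 - t - 14)/(t**4 + 2*t**3 - 2*t**2 + 2*t - 3) = -1/(t**2 + 1) + 5/(t + 3) - 4/(t - 1): now ∫(-4/(t - 1)) dt + ∫(5/(t + 3)) dt + ∫(-1/(t**2 + 1)) dt.
Step 2. Evaluate the standard form [assuming t > -3]: now 5*log(t + 3) + ∫(-4/(t - 1)) dt + ∫(-1/(t**2 + 1)) dt.
Step 3. Evaluate the standard form [assuming t > 1]: now -4*log(t - 1) + 5*log(t + 3) + ∫(-1/(t**2 + 1)) dt.
Step 4. Evaluate the standard form: now -4*log(t - 1) + 5*log(t + 3) - atan(t).
Answer: -4*log(t - 1) + 5*log(t + 3) - atan(t).


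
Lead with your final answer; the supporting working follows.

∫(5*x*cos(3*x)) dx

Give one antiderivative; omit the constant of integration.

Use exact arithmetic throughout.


The answer is 5*x*sin(3*x)/3 + 5*cos(3*x)/9.
Step 1. Integrate ∫(5*x*cos(3*x)) dx by parts with u = x, dv = (5*cos(3*x)) dx, so v = 5*sin(3*x)/3: now 5*x*sin(3*x)/3 + ∫(-5*sin(3*x)/3) dx.
Step 2. Evaluate the standard form: now 5*x*sin(3*x)/3 + 5*cos(3*x)/9.
Answer: 5*x*sin(3*x)/3 + 5*cos(3*x)/9.


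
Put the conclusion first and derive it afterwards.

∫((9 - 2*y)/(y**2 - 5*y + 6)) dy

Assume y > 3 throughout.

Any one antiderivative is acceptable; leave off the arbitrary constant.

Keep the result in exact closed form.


The answer is 3*log(y - 3) - 5*log(y - 2).
Step 1. Decompose ∫((9 - 2*y)/(y**2 - 5*y + 6)) dy by partial fractions, (9 - 2*y)/(y**2 - 5*y + 6) = -5/(y - 2) + 3/(y - 3): now ∫(3/(y - 3)) dy + ∫(-5/(y - 2)) dy.
Step 2. Evaluate the standard form [assuming y > 2]: now -5*log(y - 2) + ∫(3/(y - 3)) dy.
Step 3. Evaluate the standard form [assuming y > 3]: now 3*log(y - 3) - 5*log(y - 2).
Answer: 3*log(y - 3) - 5*log(y - 2).


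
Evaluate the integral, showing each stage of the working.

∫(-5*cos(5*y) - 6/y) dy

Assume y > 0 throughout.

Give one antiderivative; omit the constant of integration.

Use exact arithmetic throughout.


Step 1. Rewrite: now ∫(-6/y) dy + ∫(-5*cos(5*y)) dy.
Step 2. Evaluate the standard form [assuming y > 0]: now -6*log(y) + ∫(-5*cos(5*y)) dy.
Step 3. Evaluate the standard form: now -6*log(y) - sin(5*y).
Answer: -6*log(y) - sin(5*y).


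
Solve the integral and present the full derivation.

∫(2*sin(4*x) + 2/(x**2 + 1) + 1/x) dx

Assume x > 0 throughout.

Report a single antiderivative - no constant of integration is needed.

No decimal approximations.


Step 1. Rewrite: now ∫(1/x) dx + ∫(2/(x**2 + 1)) dx + ∫(2*sin(4*x)) dx.
Step 2. Evaluate the standard form [assuming x > 0]: now log(x) + ∫(2/(x**2 + 1)) dx + ∫(2*sin(4*x)) dx.
Step 3. Evaluate the standard form: now log(x) + 2*atan(x) + ∫(2*sin(4*x)) dx.
Step 4. Evaluate the standard form: now log(x) - cos(4*x)/2 + 2*atan(x).
Answer: log(x) - cos(4*x)/2 + 2*atan(x).


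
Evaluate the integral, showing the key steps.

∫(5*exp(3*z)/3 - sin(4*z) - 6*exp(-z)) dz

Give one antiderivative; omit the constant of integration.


Step 1. Rewrite: now ∫(-6*exp(-z)) dz + ∫(5*exp(3*z)/3) dz + ∫(-sin(4*z)) dz.
Step 2. Evaluate the standard form: now cos(4*z)/4 + ∫(-6*exp(-z)) dz + ∫(5*exp(3*z)/3) dz.
Step 3. Evaluate the standard form: now cos(4*z)/4 + ∫(5*exp(3*z)/3) dz + 6*exp(-z).
Step 4. Evaluate the standard form: now 5*exp(3*z)/9 + cos(4*z)/4 + 6*exp(-z).
Answer: 5*exp(3*z)/9 + cos(4*z)/4 + 6*exp(-z).


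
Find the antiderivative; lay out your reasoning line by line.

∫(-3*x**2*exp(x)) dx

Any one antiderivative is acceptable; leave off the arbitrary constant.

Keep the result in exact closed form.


Step 1. Integrate ∫(-3*x**2*exp(x)) dx by parts with u = x**2, dv = (-3*exp(x)) dx, so v = -3*exp(x): now -3*x**2*exp(x) + ∫(6*x*exp(x)) dx.
Step 2. Integrate ∫(6*x*exp(x)) dx by parts with u = x, dv = (6*exp(x)) dx, so v = 6*exp(x): now -3*x**2*exp(x) + 6*x*exp(x) + ∫(-6*exp(x)) dx.
Step 3. Evaluate the standard form: now -3*x**2*exp(x) + 6*x*exp(x) - 6*exp(x).
Answer: -3*x**2*exp(x) + 6*x*exp(x) - 6*exp(x).


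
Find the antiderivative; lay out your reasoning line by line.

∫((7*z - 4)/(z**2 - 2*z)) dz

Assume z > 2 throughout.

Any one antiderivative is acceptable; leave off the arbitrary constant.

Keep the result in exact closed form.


Step 1. Decompose ∫((7*z - 4)/(z**2 - 2*z)) dz by partial fractions, (7*z - 4)/(z**2 - 2*z) = 5/(z - 2) + 2/z: now ∫(2/z) dz + ∫(5/(z - 2)) dz.
Step 2. Evaluate the standard form [assuming z > 2]: now 5*log(z - 2) + ∫(2/z) dz.
Step 3. Evaluate the standard form [assuming z > 0]: now 2*log(z) + 5*log(z - 2).
Answer: 2*log(z) + 5*log(z - 2).


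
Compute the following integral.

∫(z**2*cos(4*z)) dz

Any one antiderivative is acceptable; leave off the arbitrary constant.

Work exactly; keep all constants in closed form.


Answer: z**2*sin(4*z)/4 + z*cos(4*z)/8 - sin(4*z)/32.


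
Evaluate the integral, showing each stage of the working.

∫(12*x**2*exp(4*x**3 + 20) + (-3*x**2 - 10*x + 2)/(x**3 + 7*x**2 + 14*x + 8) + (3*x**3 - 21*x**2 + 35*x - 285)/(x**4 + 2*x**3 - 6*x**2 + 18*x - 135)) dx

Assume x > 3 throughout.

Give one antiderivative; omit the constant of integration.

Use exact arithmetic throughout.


Step 1. Rewrite: now ∫(12*x**2*exp(4*x**3 + 20)) dx + ∫((-3*x**2 - 10*x + 2)/(x**3 + 7*x**2 + 14*x + 8)) dx + ∫((3*x**3 - 21*x**2 + 35*x - 285)/(x**4 + 2*x**3 - 6*x**2 + 18*x - 135)) dx.
Step 2. Decompose ∫((-3*x**2 - 10*x + 2)/(x**3 + 7*x**2 + 14*x + 8)) dx by partial fractions, (-3*x**2 - 10*x + 2)/(x**3 + 7*x**2 + 14*x + 8) = -1/(x + 4) - 5/(x + 2) + 3/(x + 1): now ∫(12*x**2*exp(4*x**3 + 20)) dx + ∫((3*x**3 - 21*x**2 + 35*x - 285)/(x**4 + 2*x**3 - 6*x**2 + 18*x - 135)) dx + ∫(3/(x + 1)) dx + ∫(-5/(x + 2)) dx + ∫(-1/(x + 4)) dx.
Step 3. Evaluate the standard form [assuming x > -2]: now -5*log(x + 2) + ∫(12*x**2*exp(4*x**3 + 20)) dx + ∫((3*x**3 - 21*x**2 + 35*x - 285)/(x**4 + 2*x**3 - 6*x**2 + 18*x - 135)) dx + ∫(3/(x + 1)) dx + ∫(-1/(x + 4)) dx.
Step 4. Evaluate the standard form [assuming x > -4]: now -5*log(x + 2) - log(x + 4) + ∫(12*x**2*exp(4*x**3 + 20)) dx + ∫((3*x**3 - 21*x**2 + 35*x - 285)/(x**4 + 2*x**3 - 6*x**2 + 18*x - 135)) dx + ∫(3/(x + 1)) dx.
Step 5. Evaluate the standard form [assuming x > -1]: now 3*log(x + 1) - 5*log(x + 2) - log(x + 4) + ∫(12*x**2*exp(4*x**3 + 20)) dx + ∫((3*x**3 - 21*x**2 + 35*x - 285)/(x**4 + 2*x**3 - 6*x**2 + 18*x - 135)) dx.
Step 6. Decompose ∫((3*x**3 - 21*x**2 + 35*x - 285)/(x**4 + 2*x**3 - 6*x**2 + 18*x - 135)) dx by partial fractions, (3*x**3 - 21*x**2 + 35*x - 285)/(x**4 + 2*x**3 - 6*x**2 + 18*x - 135) = 4/(x**2 + 9) + 5/(x + 5) - 2/(x - 3): now 3*log(x + 1) - 5*log(x + 2) - log(x + 4) + ∫(12*x**2*exp(4*x**3 + 20)) dx + ∫(-2/(x - 3)) dx + ∫(5/(x + 5)) dx + ∫(4/(x**2 + 9)) dx.
Step 7. Evaluate the standard form [assuming x > 3]: now -2*log(x - 3) + 3*log(x + 1) - 5*log(x + 2) - log(x + 4) + ∫(12*x**2*exp(4*x**3 + 20)) dx + ∫(5/(x + 5)) dx + ∫(4/(x**2 + 9)) dx.
Step 8. Evaluate the standard form [assuming x > -5]: now -2*log(x - 3) + 3*log(x + 1) - 5*log(x + 2) - log(x + 4) + 5*log(x + 5) + ∫(12*x**2*exp(4*x**3 + 20)) dx + ∫(4/(x**2 + 9)) dx.
Step 9. Evaluate the standard form: now -2*log(x - 3) + 3*log(x + 1) - 5*log(x + 2) - log(x + 4) + 5*log(x + 5) + 4*atan(x/3)/3 + ∫(12*x**2*exp(4*x**3 + 20)) dx.
Step 10. Substitute u = x**3 + 5, turning ∫(12*x**2*exp(4*x**3 + 20)) dx into ∫(4*exp(4*u)) du: now -2*log(x - 3) + 3*log(x + 1) - 5*log(x + 2) - log(x + 4) + 5*log(x + 5) + 4*atan(x/3)/3 + ∫(4*exp(4*u)) du.
Step 11. Evaluate the standard form: now exp(4*u) - 2*log(x - 3) + 3*log(x + 1) - 5*log(x + 2) - log(x + 4) + 5*log(x + 5) + 4*atan(x/3)/3.
Step 12. Substitute back u = x**3 + 5: now exp(4*x**3 + 20) - 2*log(x - 3) + 3*log(x + 1) - 5*log(x + 2) - log(x + 4) + 5*log(x + 5) + 4*atan(x/3)/3.
Answer: exp(4*x**3 + 20) - 2*log(x - 3) + 3*log(x + 1) - 5*log(x + 2) - log(x + 4) + 5*log(x + 5) + 4*atan(x/3)/3.
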